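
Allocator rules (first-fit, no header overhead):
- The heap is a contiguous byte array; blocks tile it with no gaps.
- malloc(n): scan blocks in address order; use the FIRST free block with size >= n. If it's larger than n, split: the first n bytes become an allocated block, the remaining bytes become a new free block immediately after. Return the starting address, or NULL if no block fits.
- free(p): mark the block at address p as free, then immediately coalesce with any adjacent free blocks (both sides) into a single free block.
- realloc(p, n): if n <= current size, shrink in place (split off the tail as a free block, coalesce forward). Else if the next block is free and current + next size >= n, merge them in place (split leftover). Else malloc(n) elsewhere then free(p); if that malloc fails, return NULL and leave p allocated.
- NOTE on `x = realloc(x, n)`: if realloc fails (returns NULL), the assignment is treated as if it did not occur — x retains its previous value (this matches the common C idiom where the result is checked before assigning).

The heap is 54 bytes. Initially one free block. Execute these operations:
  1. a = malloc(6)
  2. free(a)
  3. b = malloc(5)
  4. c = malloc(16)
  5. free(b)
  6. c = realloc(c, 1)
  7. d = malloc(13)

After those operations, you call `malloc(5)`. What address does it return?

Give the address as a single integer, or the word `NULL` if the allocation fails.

Op 1: a = malloc(6) -> a = 0; heap: [0-5 ALLOC][6-53 FREE]
Op 2: free(a) -> (freed a); heap: [0-53 FREE]
Op 3: b = malloc(5) -> b = 0; heap: [0-4 ALLOC][5-53 FREE]
Op 4: c = malloc(16) -> c = 5; heap: [0-4 ALLOC][5-20 ALLOC][21-53 FREE]
Op 5: free(b) -> (freed b); heap: [0-4 FREE][5-20 ALLOC][21-53 FREE]
Op 6: c = realloc(c, 1) -> c = 5; heap: [0-4 FREE][5-5 ALLOC][6-53 FREE]
Op 7: d = malloc(13) -> d = 6; heap: [0-4 FREE][5-5 ALLOC][6-18 ALLOC][19-53 FREE]
malloc(5): first-fit scan over [0-4 FREE][5-5 ALLOC][6-18 ALLOC][19-53 FREE] -> 0

Answer: 0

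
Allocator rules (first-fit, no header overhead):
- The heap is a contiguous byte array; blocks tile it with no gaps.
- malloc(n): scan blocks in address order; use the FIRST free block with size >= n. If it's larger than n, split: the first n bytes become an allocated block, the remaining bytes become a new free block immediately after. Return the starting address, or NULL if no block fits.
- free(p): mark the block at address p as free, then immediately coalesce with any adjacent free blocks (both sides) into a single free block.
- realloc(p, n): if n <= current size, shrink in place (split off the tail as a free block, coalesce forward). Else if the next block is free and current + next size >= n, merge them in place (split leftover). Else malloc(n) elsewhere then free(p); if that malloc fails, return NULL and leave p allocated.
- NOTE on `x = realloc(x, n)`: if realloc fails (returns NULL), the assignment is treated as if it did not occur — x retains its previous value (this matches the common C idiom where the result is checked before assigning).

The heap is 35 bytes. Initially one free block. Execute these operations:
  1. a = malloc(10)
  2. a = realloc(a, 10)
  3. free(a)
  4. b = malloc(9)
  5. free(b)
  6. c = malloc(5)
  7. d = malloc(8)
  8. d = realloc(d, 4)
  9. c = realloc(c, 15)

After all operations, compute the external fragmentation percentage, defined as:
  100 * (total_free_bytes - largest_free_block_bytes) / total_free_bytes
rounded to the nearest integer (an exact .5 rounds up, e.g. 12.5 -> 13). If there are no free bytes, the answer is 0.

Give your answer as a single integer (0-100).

Op 1: a = malloc(10) -> a = 0; heap: [0-9 ALLOC][10-34 FREE]
Op 2: a = realloc(a, 10) -> a = 0; heap: [0-9 ALLOC][10-34 FREE]
Op 3: free(a) -> (freed a); heap: [0-34 FREE]
Op 4: b = malloc(9) -> b = 0; heap: [0-8 ALLOC][9-34 FREE]
Op 5: free(b) -> (freed b); heap: [0-34 FREE]
Op 6: c = malloc(5) -> c = 0; heap: [0-4 ALLOC][5-34 FREE]
Op 7: d = malloc(8) -> d = 5; heap: [0-4 ALLOC][5-12 ALLOC][13-34 FREE]
Op 8: d = realloc(d, 4) -> d = 5; heap: [0-4 ALLOC][5-8 ALLOC][9-34 FREE]
Op 9: c = realloc(c, 15) -> c = 9; heap: [0-4 FREE][5-8 ALLOC][9-23 ALLOC][24-34 FREE]
Free blocks: [5 11] total_free=16 largest=11 -> 100*(16-11)/16 = 500/16 = 31.25 -> rounds to 31

Answer: 31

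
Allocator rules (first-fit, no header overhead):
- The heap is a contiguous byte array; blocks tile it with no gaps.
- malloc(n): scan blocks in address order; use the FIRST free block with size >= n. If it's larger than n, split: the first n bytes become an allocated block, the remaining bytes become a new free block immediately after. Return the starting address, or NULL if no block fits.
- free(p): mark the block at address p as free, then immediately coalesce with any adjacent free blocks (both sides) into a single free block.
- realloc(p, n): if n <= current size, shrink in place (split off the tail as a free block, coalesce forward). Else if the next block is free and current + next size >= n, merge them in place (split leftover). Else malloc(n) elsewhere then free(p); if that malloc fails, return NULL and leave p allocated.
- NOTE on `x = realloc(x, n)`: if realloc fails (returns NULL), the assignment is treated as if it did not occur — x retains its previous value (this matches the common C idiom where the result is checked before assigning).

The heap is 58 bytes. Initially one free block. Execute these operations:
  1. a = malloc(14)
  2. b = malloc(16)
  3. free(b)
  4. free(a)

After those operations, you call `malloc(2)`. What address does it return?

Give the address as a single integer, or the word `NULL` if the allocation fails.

Answer: 0

Derivation:
Op 1: a = malloc(14) -> a = 0; heap: [0-13 ALLOC][14-57 FREE]
Op 2: b = malloc(16) -> b = 14; heap: [0-13 ALLOC][14-29 ALLOC][30-57 FREE]
Op 3: free(b) -> (freed b); heap: [0-13 ALLOC][14-57 FREE]
Op 4: free(a) -> (freed a); heap: [0-57 FREE]
malloc(2): first-fit scan over [0-57 FREE] -> 0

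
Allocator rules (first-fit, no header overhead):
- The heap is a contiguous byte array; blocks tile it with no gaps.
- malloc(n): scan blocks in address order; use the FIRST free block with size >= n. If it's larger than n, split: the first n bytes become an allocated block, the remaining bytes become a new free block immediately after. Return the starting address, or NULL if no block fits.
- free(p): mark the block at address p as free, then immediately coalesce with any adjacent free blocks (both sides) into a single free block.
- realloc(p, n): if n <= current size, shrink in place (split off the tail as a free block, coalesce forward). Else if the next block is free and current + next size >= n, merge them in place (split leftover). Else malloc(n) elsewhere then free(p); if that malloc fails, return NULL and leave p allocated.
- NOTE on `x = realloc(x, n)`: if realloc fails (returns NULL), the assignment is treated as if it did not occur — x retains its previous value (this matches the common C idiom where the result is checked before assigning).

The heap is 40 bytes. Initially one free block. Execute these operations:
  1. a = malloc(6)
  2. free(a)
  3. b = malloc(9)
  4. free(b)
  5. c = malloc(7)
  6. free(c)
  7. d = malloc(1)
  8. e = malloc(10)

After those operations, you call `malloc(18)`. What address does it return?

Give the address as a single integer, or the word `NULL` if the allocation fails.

Op 1: a = malloc(6) -> a = 0; heap: [0-5 ALLOC][6-39 FREE]
Op 2: free(a) -> (freed a); heap: [0-39 FREE]
Op 3: b = malloc(9) -> b = 0; heap: [0-8 ALLOC][9-39 FREE]
Op 4: free(b) -> (freed b); heap: [0-39 FREE]
Op 5: c = malloc(7) -> c = 0; heap: [0-6 ALLOC][7-39 FREE]
Op 6: free(c) -> (freed c); heap: [0-39 FREE]
Op 7: d = malloc(1) -> d = 0; heap: [0-0 ALLOC][1-39 FREE]
Op 8: e = malloc(10) -> e = 1; heap: [0-0 ALLOC][1-10 ALLOC][11-39 FREE]
malloc(18): first-fit scan over [0-0 ALLOC][1-10 ALLOC][11-39 FREE] -> 11

Answer: 11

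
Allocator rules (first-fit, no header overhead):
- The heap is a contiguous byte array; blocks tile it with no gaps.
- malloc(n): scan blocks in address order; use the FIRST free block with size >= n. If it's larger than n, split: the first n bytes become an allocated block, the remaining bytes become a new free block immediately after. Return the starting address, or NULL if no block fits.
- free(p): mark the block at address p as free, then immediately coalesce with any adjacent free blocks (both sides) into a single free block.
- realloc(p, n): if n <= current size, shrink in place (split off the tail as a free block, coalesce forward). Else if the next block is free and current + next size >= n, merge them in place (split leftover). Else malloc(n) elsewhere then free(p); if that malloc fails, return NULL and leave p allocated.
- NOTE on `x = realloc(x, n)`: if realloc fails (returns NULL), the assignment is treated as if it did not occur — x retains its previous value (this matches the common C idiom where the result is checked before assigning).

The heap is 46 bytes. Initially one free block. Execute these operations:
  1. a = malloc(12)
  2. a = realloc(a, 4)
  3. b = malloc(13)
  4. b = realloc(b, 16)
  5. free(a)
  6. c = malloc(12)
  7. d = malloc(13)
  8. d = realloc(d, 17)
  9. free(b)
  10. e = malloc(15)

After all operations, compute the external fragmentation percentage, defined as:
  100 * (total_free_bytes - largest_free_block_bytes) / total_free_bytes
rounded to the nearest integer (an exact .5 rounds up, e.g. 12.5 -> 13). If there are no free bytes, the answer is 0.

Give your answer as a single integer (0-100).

Op 1: a = malloc(12) -> a = 0; heap: [0-11 ALLOC][12-45 FREE]
Op 2: a = realloc(a, 4) -> a = 0; heap: [0-3 ALLOC][4-45 FREE]
Op 3: b = malloc(13) -> b = 4; heap: [0-3 ALLOC][4-16 ALLOC][17-45 FREE]
Op 4: b = realloc(b, 16) -> b = 4; heap: [0-3 ALLOC][4-19 ALLOC][20-45 FREE]
Op 5: free(a) -> (freed a); heap: [0-3 FREE][4-19 ALLOC][20-45 FREE]
Op 6: c = malloc(12) -> c = 20; heap: [0-3 FREE][4-19 ALLOC][20-31 ALLOC][32-45 FREE]
Op 7: d = malloc(13) -> d = 32; heap: [0-3 FREE][4-19 ALLOC][20-31 ALLOC][32-44 ALLOC][45-45 FREE]
Op 8: d = realloc(d, 17) -> NULL (d unchanged); heap: [0-3 FREE][4-19 ALLOC][20-31 ALLOC][32-44 ALLOC][45-45 FREE]
Op 9: free(b) -> (freed b); heap: [0-19 FREE][20-31 ALLOC][32-44 ALLOC][45-45 FREE]
Op 10: e = malloc(15) -> e = 0; heap: [0-14 ALLOC][15-19 FREE][20-31 ALLOC][32-44 ALLOC][45-45 FREE]
Free blocks: [5 1] total_free=6 largest=5 -> 100*(6-5)/6 = 100/6 ≈ 16.667 -> rounds to 17

Answer: 17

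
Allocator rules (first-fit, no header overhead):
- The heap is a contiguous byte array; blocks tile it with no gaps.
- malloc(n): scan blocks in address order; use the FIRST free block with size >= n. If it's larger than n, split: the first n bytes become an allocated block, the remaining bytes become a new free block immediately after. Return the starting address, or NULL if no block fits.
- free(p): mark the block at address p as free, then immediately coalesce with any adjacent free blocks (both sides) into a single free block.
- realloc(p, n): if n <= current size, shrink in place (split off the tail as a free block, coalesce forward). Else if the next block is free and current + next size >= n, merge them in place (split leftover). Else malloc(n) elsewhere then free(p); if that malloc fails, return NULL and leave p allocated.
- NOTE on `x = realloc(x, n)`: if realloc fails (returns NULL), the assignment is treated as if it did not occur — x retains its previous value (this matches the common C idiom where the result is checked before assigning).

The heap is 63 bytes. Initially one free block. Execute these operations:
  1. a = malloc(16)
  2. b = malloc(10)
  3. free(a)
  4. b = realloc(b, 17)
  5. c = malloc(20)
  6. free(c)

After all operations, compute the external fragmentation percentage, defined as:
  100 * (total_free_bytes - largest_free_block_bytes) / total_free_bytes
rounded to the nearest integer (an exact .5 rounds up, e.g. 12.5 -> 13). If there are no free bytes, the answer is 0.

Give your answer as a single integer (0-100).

Answer: 35

Derivation:
Op 1: a = malloc(16) -> a = 0; heap: [0-15 ALLOC][16-62 FREE]
Op 2: b = malloc(10) -> b = 16; heap: [0-15 ALLOC][16-25 ALLOC][26-62 FREE]
Op 3: free(a) -> (freed a); heap: [0-15 FREE][16-25 ALLOC][26-62 FREE]
Op 4: b = realloc(b, 17) -> b = 16; heap: [0-15 FREE][16-32 ALLOC][33-62 FREE]
Op 5: c = malloc(20) -> c = 33; heap: [0-15 FREE][16-32 ALLOC][33-52 ALLOC][53-62 FREE]
Op 6: free(c) -> (freed c); heap: [0-15 FREE][16-32 ALLOC][33-62 FREE]
Free blocks: [16 30] total_free=46 largest=30 -> 100*(46-30)/46 = 1600/46 ≈ 34.783 -> rounds to 35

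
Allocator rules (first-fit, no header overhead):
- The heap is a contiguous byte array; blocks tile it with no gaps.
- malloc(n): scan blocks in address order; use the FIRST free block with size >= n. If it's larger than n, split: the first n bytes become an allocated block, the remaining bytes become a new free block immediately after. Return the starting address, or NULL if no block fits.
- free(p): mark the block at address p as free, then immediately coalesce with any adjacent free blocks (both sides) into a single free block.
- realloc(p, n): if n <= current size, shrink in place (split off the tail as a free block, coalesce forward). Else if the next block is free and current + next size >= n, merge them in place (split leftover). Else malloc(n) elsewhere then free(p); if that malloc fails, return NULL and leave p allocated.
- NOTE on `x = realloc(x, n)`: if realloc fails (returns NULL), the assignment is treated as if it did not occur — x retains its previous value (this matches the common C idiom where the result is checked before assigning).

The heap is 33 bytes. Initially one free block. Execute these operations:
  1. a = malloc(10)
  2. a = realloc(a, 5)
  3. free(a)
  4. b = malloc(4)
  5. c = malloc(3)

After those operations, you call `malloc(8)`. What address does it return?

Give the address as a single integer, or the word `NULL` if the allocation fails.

Answer: 7

Derivation:
Op 1: a = malloc(10) -> a = 0; heap: [0-9 ALLOC][10-32 FREE]
Op 2: a = realloc(a, 5) -> a = 0; heap: [0-4 ALLOC][5-32 FREE]
Op 3: free(a) -> (freed a); heap: [0-32 FREE]
Op 4: b = malloc(4) -> b = 0; heap: [0-3 ALLOC][4-32 FREE]
Op 5: c = malloc(3) -> c = 4; heap: [0-3 ALLOC][4-6 ALLOC][7-32 FREE]
malloc(8): first-fit scan over [0-3 ALLOC][4-6 ALLOC][7-32 FREE] -> 7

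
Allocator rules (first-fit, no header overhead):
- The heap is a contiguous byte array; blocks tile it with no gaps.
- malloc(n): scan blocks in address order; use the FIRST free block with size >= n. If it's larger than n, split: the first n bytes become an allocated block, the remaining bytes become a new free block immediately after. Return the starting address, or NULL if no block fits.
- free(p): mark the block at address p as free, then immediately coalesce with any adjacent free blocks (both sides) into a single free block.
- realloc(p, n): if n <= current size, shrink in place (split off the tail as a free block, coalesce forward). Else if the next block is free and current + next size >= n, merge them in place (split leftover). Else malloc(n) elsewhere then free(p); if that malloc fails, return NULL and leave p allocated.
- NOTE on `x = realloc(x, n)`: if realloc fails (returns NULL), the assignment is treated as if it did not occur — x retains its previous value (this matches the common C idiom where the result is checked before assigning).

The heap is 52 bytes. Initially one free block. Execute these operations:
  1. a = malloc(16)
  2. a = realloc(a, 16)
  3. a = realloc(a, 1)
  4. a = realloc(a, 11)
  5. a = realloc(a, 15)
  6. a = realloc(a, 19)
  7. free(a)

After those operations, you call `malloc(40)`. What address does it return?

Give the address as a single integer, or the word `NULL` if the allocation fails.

Op 1: a = malloc(16) -> a = 0; heap: [0-15 ALLOC][16-51 FREE]
Op 2: a = realloc(a, 16) -> a = 0; heap: [0-15 ALLOC][16-51 FREE]
Op 3: a = realloc(a, 1) -> a = 0; heap: [0-0 ALLOC][1-51 FREE]
Op 4: a = realloc(a, 11) -> a = 0; heap: [0-10 ALLOC][11-51 FREE]
Op 5: a = realloc(a, 15) -> a = 0; heap: [0-14 ALLOC][15-51 FREE]
Op 6: a = realloc(a, 19) -> a = 0; heap: [0-18 ALLOC][19-51 FREE]
Op 7: free(a) -> (freed a); heap: [0-51 FREE]
malloc(40): first-fit scan over [0-51 FREE] -> 0

Answer: 0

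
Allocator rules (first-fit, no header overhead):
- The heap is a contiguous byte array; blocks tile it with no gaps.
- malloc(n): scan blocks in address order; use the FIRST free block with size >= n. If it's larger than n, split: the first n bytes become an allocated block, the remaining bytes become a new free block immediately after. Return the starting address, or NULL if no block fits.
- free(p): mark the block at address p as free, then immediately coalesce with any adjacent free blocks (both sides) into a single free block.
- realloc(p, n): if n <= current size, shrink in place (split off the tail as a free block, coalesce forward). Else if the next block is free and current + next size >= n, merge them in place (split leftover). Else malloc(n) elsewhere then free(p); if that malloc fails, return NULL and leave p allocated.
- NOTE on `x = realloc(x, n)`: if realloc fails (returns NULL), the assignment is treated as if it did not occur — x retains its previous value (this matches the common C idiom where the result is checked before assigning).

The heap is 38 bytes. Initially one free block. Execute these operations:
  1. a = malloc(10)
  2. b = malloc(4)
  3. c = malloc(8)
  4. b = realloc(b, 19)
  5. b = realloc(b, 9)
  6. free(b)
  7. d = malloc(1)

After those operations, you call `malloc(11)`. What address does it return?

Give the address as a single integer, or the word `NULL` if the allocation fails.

Op 1: a = malloc(10) -> a = 0; heap: [0-9 ALLOC][10-37 FREE]
Op 2: b = malloc(4) -> b = 10; heap: [0-9 ALLOC][10-13 ALLOC][14-37 FREE]
Op 3: c = malloc(8) -> c = 14; heap: [0-9 ALLOC][10-13 ALLOC][14-21 ALLOC][22-37 FREE]
Op 4: b = realloc(b, 19) -> NULL (b unchanged); heap: [0-9 ALLOC][10-13 ALLOC][14-21 ALLOC][22-37 FREE]
Op 5: b = realloc(b, 9) -> b = 22; heap: [0-9 ALLOC][10-13 FREE][14-21 ALLOC][22-30 ALLOC][31-37 FREE]
Op 6: free(b) -> (freed b); heap: [0-9 ALLOC][10-13 FREE][14-21 ALLOC][22-37 FREE]
Op 7: d = malloc(1) -> d = 10; heap: [0-9 ALLOC][10-10 ALLOC][11-13 FREE][14-21 ALLOC][22-37 FREE]
malloc(11): first-fit scan over [0-9 ALLOC][10-10 ALLOC][11-13 FREE][14-21 ALLOC][22-37 FREE] -> 22

Answer: 22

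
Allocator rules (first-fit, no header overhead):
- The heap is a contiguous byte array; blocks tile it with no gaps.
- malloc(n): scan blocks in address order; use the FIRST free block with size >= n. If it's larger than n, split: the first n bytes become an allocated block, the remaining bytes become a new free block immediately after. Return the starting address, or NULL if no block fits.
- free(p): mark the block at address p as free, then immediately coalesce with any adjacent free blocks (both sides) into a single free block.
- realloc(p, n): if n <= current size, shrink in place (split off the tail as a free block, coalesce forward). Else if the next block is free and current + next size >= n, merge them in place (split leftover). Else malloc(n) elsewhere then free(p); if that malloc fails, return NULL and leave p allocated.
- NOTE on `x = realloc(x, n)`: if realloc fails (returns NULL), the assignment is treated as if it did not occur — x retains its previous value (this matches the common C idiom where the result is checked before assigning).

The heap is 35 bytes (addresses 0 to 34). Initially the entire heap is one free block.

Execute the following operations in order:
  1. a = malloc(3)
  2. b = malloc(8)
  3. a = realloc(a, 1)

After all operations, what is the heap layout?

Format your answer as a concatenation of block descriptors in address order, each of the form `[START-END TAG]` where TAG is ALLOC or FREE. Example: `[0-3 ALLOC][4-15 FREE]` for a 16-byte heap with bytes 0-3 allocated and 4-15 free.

Answer: [0-0 ALLOC][1-2 FREE][3-10 ALLOC][11-34 FREE]

Derivation:
Op 1: a = malloc(3) -> a = 0; heap: [0-2 ALLOC][3-34 FREE]
Op 2: b = malloc(8) -> b = 3; heap: [0-2 ALLOC][3-10 ALLOC][11-34 FREE]
Op 3: a = realloc(a, 1) -> a = 0; heap: [0-0 ALLOC][1-2 FREE][3-10 ALLOC][11-34 FREE]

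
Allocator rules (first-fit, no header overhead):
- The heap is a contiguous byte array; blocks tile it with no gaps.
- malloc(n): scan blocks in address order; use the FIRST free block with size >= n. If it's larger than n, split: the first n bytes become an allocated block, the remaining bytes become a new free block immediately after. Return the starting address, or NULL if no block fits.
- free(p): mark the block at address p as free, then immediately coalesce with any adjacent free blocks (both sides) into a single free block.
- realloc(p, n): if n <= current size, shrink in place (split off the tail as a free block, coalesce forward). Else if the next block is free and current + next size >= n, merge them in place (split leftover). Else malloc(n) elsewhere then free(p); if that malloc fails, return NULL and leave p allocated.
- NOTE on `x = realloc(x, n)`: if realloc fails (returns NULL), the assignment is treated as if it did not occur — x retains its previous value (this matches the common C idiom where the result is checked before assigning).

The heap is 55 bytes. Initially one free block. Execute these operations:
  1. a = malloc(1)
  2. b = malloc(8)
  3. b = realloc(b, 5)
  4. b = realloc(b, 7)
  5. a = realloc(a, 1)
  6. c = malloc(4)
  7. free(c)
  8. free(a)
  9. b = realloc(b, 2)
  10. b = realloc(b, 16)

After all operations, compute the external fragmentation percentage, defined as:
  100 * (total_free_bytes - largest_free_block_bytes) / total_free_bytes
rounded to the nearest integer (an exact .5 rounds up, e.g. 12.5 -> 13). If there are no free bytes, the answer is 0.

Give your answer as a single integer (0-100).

Op 1: a = malloc(1) -> a = 0; heap: [0-0 ALLOC][1-54 FREE]
Op 2: b = malloc(8) -> b = 1; heap: [0-0 ALLOC][1-8 ALLOC][9-54 FREE]
Op 3: b = realloc(b, 5) -> b = 1; heap: [0-0 ALLOC][1-5 ALLOC][6-54 FREE]
Op 4: b = realloc(b, 7) -> b = 1; heap: [0-0 ALLOC][1-7 ALLOC][8-54 FREE]
Op 5: a = realloc(a, 1) -> a = 0; heap: [0-0 ALLOC][1-7 ALLOC][8-54 FREE]
Op 6: c = malloc(4) -> c = 8; heap: [0-0 ALLOC][1-7 ALLOC][8-11 ALLOC][12-54 FREE]
Op 7: free(c) -> (freed c); heap: [0-0 ALLOC][1-7 ALLOC][8-54 FREE]
Op 8: free(a) -> (freed a); heap: [0-0 FREE][1-7 ALLOC][8-54 FREE]
Op 9: b = realloc(b, 2) -> b = 1; heap: [0-0 FREE][1-2 ALLOC][3-54 FREE]
Op 10: b = realloc(b, 16) -> b = 1; heap: [0-0 FREE][1-16 ALLOC][17-54 FREE]
Free blocks: [1 38] total_free=39 largest=38 -> 100*(39-38)/39 = 100/39 ≈ 2.564 -> rounds to 3

Answer: 3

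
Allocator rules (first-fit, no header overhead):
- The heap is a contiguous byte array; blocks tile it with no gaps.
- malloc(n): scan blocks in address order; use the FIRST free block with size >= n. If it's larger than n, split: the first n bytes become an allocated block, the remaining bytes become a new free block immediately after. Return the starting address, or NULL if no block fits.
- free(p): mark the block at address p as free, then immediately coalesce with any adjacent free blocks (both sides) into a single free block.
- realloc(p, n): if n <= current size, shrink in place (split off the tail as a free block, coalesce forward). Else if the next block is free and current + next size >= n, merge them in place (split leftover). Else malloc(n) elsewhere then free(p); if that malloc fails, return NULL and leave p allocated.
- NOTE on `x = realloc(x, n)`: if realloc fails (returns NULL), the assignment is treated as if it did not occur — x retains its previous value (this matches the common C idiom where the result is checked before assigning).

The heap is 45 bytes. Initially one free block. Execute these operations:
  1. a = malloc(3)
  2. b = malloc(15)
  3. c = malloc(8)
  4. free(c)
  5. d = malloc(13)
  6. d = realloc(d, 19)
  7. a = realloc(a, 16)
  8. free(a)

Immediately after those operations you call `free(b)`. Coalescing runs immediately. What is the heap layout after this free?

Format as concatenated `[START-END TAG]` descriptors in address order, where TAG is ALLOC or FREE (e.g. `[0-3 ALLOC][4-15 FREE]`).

Answer: [0-17 FREE][18-36 ALLOC][37-44 FREE]

Derivation:
Op 1: a = malloc(3) -> a = 0; heap: [0-2 ALLOC][3-44 FREE]
Op 2: b = malloc(15) -> b = 3; heap: [0-2 ALLOC][3-17 ALLOC][18-44 FREE]
Op 3: c = malloc(8) -> c = 18; heap: [0-2 ALLOC][3-17 ALLOC][18-25 ALLOC][26-44 FREE]
Op 4: free(c) -> (freed c); heap: [0-2 ALLOC][3-17 ALLOC][18-44 FREE]
Op 5: d = malloc(13) -> d = 18; heap: [0-2 ALLOC][3-17 ALLOC][18-30 ALLOC][31-44 FREE]
Op 6: d = realloc(d, 19) -> d = 18; heap: [0-2 ALLOC][3-17 ALLOC][18-36 ALLOC][37-44 FREE]
Op 7: a = realloc(a, 16) -> NULL (a unchanged); heap: [0-2 ALLOC][3-17 ALLOC][18-36 ALLOC][37-44 FREE]
Op 8: free(a) -> (freed a); heap: [0-2 FREE][3-17 ALLOC][18-36 ALLOC][37-44 FREE]
free(b): b = 3 -> block [3-17 ALLOC]; mark free, coalesce with adjacent free neighbors -> [0-17 FREE][18-36 ALLOC][37-44 FREE]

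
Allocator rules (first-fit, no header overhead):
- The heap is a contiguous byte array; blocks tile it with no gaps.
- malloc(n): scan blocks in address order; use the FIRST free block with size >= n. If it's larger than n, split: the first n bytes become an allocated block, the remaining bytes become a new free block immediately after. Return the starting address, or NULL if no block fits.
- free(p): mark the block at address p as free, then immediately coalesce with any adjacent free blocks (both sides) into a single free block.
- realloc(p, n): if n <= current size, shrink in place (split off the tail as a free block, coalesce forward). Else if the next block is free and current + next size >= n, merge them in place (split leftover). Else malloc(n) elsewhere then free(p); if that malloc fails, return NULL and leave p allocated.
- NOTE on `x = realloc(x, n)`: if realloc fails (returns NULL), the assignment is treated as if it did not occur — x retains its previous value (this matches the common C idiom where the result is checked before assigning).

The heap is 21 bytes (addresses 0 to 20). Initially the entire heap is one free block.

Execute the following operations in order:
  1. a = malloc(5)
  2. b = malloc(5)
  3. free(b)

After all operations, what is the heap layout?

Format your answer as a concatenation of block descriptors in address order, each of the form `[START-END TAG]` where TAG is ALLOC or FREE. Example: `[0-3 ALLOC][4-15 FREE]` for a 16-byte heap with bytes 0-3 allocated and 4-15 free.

Op 1: a = malloc(5) -> a = 0; heap: [0-4 ALLOC][5-20 FREE]
Op 2: b = malloc(5) -> b = 5; heap: [0-4 ALLOC][5-9 ALLOC][10-20 FREE]
Op 3: free(b) -> (freed b); heap: [0-4 ALLOC][5-20 FREE]

Answer: [0-4 ALLOC][5-20 FREE]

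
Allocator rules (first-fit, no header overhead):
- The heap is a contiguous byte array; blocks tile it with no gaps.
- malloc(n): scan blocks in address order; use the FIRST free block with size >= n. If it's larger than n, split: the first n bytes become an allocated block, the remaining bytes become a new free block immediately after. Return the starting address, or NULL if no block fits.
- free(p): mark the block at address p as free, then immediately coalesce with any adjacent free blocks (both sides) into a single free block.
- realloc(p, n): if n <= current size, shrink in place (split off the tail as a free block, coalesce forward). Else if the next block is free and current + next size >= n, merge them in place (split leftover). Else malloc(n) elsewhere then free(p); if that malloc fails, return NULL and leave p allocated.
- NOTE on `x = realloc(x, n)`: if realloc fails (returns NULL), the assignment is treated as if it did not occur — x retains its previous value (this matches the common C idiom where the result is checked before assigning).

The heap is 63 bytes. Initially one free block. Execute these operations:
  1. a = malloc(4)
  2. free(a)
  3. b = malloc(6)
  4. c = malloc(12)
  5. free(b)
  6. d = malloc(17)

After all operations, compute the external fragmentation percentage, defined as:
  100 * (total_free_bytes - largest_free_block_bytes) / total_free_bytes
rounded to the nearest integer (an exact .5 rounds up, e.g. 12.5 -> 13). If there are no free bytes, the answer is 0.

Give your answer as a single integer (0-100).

Answer: 18

Derivation:
Op 1: a = malloc(4) -> a = 0; heap: [0-3 ALLOC][4-62 FREE]
Op 2: free(a) -> (freed a); heap: [0-62 FREE]
Op 3: b = malloc(6) -> b = 0; heap: [0-5 ALLOC][6-62 FREE]
Op 4: c = malloc(12) -> c = 6; heap: [0-5 ALLOC][6-17 ALLOC][18-62 FREE]
Op 5: free(b) -> (freed b); heap: [0-5 FREE][6-17 ALLOC][18-62 FREE]
Op 6: d = malloc(17) -> d = 18; heap: [0-5 FREE][6-17 ALLOC][18-34 ALLOC][35-62 FREE]
Free blocks: [6 28] total_free=34 largest=28 -> 100*(34-28)/34 = 600/34 ≈ 17.647 -> rounds to 18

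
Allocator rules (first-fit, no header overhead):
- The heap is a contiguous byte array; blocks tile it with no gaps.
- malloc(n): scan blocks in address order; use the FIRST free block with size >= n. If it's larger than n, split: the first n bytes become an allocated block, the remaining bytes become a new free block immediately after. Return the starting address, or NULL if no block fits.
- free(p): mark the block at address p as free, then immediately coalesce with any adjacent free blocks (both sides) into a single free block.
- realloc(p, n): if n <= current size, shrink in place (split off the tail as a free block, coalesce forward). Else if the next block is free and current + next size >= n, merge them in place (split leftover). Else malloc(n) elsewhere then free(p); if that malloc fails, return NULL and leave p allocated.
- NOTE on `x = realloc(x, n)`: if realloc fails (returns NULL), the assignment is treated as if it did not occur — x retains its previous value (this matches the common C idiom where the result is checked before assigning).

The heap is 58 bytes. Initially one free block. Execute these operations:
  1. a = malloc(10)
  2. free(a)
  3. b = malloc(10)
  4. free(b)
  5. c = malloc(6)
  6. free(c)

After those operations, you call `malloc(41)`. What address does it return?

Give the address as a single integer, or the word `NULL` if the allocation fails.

Answer: 0

Derivation:
Op 1: a = malloc(10) -> a = 0; heap: [0-9 ALLOC][10-57 FREE]
Op 2: free(a) -> (freed a); heap: [0-57 FREE]
Op 3: b = malloc(10) -> b = 0; heap: [0-9 ALLOC][10-57 FREE]
Op 4: free(b) -> (freed b); heap: [0-57 FREE]
Op 5: c = malloc(6) -> c = 0; heap: [0-5 ALLOC][6-57 FREE]
Op 6: free(c) -> (freed c); heap: [0-57 FREE]
malloc(41): first-fit scan over [0-57 FREE] -> 0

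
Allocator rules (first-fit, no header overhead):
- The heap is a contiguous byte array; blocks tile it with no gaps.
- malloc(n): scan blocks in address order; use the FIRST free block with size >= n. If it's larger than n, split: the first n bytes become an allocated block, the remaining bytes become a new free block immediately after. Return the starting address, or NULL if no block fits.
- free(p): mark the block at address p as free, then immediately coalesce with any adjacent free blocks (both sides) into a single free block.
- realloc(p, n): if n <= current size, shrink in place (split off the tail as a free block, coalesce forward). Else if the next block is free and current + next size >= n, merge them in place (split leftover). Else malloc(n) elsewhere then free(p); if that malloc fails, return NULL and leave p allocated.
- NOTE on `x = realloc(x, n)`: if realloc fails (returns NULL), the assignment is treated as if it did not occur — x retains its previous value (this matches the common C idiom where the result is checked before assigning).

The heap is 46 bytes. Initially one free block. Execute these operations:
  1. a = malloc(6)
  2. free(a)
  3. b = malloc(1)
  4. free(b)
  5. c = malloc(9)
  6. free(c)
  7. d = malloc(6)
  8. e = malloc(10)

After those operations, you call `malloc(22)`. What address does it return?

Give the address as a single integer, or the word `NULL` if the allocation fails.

Op 1: a = malloc(6) -> a = 0; heap: [0-5 ALLOC][6-45 FREE]
Op 2: free(a) -> (freed a); heap: [0-45 FREE]
Op 3: b = malloc(1) -> b = 0; heap: [0-0 ALLOC][1-45 FREE]
Op 4: free(b) -> (freed b); heap: [0-45 FREE]
Op 5: c = malloc(9) -> c = 0; heap: [0-8 ALLOC][9-45 FREE]
Op 6: free(c) -> (freed c); heap: [0-45 FREE]
Op 7: d = malloc(6) -> d = 0; heap: [0-5 ALLOC][6-45 FREE]
Op 8: e = malloc(10) -> e = 6; heap: [0-5 ALLOC][6-15 ALLOC][16-45 FREE]
malloc(22): first-fit scan over [0-5 ALLOC][6-15 ALLOC][16-45 FREE] -> 16

Answer: 16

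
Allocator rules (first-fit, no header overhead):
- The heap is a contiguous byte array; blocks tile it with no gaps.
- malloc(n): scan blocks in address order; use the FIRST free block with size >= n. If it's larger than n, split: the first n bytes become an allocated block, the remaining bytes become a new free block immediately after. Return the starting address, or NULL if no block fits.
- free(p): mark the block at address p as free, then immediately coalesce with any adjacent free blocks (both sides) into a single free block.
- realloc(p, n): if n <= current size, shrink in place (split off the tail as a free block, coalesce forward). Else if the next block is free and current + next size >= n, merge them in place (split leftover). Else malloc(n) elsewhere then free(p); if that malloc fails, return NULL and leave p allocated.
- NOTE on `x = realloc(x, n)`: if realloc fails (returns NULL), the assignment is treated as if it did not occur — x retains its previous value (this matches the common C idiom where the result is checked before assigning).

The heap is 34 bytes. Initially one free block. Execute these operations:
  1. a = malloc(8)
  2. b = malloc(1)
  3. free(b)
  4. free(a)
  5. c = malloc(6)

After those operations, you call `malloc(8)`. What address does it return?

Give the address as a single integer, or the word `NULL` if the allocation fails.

Op 1: a = malloc(8) -> a = 0; heap: [0-7 ALLOC][8-33 FREE]
Op 2: b = malloc(1) -> b = 8; heap: [0-7 ALLOC][8-8 ALLOC][9-33 FREE]
Op 3: free(b) -> (freed b); heap: [0-7 ALLOC][8-33 FREE]
Op 4: free(a) -> (freed a); heap: [0-33 FREE]
Op 5: c = malloc(6) -> c = 0; heap: [0-5 ALLOC][6-33 FREE]
malloc(8): first-fit scan over [0-5 ALLOC][6-33 FREE] -> 6

Answer: 6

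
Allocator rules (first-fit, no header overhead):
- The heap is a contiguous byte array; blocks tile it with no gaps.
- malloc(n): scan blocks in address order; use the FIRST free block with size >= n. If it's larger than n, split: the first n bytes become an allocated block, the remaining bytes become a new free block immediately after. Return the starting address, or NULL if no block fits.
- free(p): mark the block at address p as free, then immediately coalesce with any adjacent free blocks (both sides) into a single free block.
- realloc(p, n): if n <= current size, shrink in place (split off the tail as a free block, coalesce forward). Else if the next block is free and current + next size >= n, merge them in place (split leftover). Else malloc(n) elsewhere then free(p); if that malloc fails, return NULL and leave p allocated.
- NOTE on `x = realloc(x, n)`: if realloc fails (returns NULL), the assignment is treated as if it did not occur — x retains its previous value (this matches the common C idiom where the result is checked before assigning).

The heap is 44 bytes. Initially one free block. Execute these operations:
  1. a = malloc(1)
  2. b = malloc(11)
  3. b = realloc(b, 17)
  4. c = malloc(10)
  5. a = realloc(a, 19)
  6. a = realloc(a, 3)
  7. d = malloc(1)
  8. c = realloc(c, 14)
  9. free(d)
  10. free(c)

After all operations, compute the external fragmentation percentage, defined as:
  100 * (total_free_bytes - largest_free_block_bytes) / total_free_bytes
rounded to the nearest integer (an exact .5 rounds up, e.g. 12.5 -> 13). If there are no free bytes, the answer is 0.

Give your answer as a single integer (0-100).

Answer: 46

Derivation:
Op 1: a = malloc(1) -> a = 0; heap: [0-0 ALLOC][1-43 FREE]
Op 2: b = malloc(11) -> b = 1; heap: [0-0 ALLOC][1-11 ALLOC][12-43 FREE]
Op 3: b = realloc(b, 17) -> b = 1; heap: [0-0 ALLOC][1-17 ALLOC][18-43 FREE]
Op 4: c = malloc(10) -> c = 18; heap: [0-0 ALLOC][1-17 ALLOC][18-27 ALLOC][28-43 FREE]
Op 5: a = realloc(a, 19) -> NULL (a unchanged); heap: [0-0 ALLOC][1-17 ALLOC][18-27 ALLOC][28-43 FREE]
Op 6: a = realloc(a, 3) -> a = 28; heap: [0-0 FREE][1-17 ALLOC][18-27 ALLOC][28-30 ALLOC][31-43 FREE]
Op 7: d = malloc(1) -> d = 0; heap: [0-0 ALLOC][1-17 ALLOC][18-27 ALLOC][28-30 ALLOC][31-43 FREE]
Op 8: c = realloc(c, 14) -> NULL (c unchanged); heap: [0-0 ALLOC][1-17 ALLOC][18-27 ALLOC][28-30 ALLOC][31-43 FREE]
Op 9: free(d) -> (freed d); heap: [0-0 FREE][1-17 ALLOC][18-27 ALLOC][28-30 ALLOC][31-43 FREE]
Op 10: free(c) -> (freed c); heap: [0-0 FREE][1-17 ALLOC][18-27 FREE][28-30 ALLOC][31-43 FREE]
Free blocks: [1 10 13] total_free=24 largest=13 -> 100*(24-13)/24 = 1100/24 ≈ 45.833 -> rounds to 46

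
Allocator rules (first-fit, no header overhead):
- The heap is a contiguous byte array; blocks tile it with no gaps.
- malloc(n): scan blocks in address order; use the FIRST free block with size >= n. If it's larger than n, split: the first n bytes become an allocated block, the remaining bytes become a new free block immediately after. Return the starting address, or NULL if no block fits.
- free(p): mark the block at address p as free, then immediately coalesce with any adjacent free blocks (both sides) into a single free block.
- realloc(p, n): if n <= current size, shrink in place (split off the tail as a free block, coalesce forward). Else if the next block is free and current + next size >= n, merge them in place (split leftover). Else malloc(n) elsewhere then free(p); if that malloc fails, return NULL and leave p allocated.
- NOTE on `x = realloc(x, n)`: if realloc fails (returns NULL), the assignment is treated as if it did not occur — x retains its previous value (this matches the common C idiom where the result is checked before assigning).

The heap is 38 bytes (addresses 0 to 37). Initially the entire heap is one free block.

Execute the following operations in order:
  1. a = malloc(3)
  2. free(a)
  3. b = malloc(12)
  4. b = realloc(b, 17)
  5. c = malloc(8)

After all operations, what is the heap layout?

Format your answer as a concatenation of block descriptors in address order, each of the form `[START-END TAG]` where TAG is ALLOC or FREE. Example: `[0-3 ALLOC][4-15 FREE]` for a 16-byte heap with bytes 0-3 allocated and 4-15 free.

Answer: [0-16 ALLOC][17-24 ALLOC][25-37 FREE]

Derivation:
Op 1: a = malloc(3) -> a = 0; heap: [0-2 ALLOC][3-37 FREE]
Op 2: free(a) -> (freed a); heap: [0-37 FREE]
Op 3: b = malloc(12) -> b = 0; heap: [0-11 ALLOC][12-37 FREE]
Op 4: b = realloc(b, 17) -> b = 0; heap: [0-16 ALLOC][17-37 FREE]
Op 5: c = malloc(8) -> c = 17; heap: [0-16 ALLOC][17-24 ALLOC][25-37 FREE]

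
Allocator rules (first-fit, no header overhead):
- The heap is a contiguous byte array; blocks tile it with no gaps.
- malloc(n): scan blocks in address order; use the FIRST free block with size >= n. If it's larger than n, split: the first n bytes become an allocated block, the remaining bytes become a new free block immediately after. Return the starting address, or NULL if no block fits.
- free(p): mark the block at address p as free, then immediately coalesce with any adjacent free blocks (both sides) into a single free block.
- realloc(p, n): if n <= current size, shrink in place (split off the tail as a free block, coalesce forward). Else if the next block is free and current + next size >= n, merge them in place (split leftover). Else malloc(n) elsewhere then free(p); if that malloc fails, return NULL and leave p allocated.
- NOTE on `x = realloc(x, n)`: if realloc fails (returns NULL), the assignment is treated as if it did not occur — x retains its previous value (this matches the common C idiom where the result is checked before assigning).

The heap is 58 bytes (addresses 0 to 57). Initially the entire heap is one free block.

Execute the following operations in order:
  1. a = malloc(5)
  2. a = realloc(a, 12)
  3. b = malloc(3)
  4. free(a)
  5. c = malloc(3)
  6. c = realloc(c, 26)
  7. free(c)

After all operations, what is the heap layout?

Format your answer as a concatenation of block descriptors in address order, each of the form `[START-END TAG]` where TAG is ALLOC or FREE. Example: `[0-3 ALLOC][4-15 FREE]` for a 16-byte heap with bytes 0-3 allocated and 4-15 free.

Op 1: a = malloc(5) -> a = 0; heap: [0-4 ALLOC][5-57 FREE]
Op 2: a = realloc(a, 12) -> a = 0; heap: [0-11 ALLOC][12-57 FREE]
Op 3: b = malloc(3) -> b = 12; heap: [0-11 ALLOC][12-14 ALLOC][15-57 FREE]
Op 4: free(a) -> (freed a); heap: [0-11 FREE][12-14 ALLOC][15-57 FREE]
Op 5: c = malloc(3) -> c = 0; heap: [0-2 ALLOC][3-11 FREE][12-14 ALLOC][15-57 FREE]
Op 6: c = realloc(c, 26) -> c = 15; heap: [0-11 FREE][12-14 ALLOC][15-40 ALLOC][41-57 FREE]
Op 7: free(c) -> (freed c); heap: [0-11 FREE][12-14 ALLOC][15-57 FREE]

Answer: [0-11 FREE][12-14 ALLOC][15-57 FREE]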